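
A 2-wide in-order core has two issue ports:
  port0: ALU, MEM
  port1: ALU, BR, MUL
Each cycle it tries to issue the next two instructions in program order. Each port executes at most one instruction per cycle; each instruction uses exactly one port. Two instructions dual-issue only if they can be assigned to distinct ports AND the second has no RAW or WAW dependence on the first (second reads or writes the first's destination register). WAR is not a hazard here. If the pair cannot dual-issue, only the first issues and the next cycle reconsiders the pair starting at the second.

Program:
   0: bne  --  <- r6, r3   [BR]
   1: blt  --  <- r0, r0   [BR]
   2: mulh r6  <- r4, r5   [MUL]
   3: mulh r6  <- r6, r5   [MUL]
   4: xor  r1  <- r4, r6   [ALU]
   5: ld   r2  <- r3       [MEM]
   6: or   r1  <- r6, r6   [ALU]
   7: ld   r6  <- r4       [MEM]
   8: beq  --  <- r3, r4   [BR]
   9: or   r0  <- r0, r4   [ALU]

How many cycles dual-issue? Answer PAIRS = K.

  cy0 -> i0 (bne.BR) no-port BR/BR
  cy1 -> i1 (blt.BR) no-port BR/MUL
  cy2 -> i2 (mulh.MUL) no-port MUL/MUL
  cy3 -> i3 (mulh.MUL) RAW r6
  cy4 -> i4&i5 (xor.ALU/ld.MEM) pair
  cy5 -> i6&i7 (or.ALU/ld.MEM) pair
  cy6 -> i8&i9 (beq.BR/or.ALU) pair

PAIRS = 3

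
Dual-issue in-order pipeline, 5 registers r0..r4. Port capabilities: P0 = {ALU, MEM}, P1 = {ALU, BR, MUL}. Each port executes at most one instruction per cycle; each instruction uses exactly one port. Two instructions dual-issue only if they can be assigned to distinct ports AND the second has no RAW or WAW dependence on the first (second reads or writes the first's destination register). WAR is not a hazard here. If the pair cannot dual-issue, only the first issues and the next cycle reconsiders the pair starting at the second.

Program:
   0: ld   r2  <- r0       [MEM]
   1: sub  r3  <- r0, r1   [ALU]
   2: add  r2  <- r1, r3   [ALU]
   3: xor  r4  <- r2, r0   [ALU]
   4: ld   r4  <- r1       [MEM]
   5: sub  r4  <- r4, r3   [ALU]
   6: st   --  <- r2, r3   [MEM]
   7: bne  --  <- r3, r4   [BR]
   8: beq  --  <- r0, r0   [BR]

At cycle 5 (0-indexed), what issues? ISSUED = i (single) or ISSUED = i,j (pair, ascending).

0. ld;sub @i0&i1  | 2-wide
1. add @i2  | RAW r2
2. xor @i3  | WAW r4
3. ld @i4  | RAW+WAW r4
4. sub;st @i5&i6  | 2-wide
5. bne @i7  | no-port BR/BR
6. beq @i8  | tail

ISSUED = 7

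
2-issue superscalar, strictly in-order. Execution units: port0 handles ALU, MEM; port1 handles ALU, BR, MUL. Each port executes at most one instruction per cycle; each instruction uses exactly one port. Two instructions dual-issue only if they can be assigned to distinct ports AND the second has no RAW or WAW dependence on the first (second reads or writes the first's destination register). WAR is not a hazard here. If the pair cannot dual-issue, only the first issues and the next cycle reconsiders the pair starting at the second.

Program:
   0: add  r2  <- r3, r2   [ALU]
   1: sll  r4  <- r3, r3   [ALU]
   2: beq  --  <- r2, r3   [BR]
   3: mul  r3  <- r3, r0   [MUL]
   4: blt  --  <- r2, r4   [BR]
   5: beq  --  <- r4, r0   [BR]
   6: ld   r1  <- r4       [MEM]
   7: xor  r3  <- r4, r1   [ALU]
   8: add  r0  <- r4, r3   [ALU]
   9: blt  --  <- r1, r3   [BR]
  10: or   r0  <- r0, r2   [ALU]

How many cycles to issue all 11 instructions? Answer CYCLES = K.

t=0 i0/i1:add.ALU;sll.ALU ; pair
t=1 i2:beq.BR ; no-port BR/MUL
t=2 i3:mul.MUL ; no-port MUL/BR
t=3 i4:blt.BR ; no-port BR/BR
t=4 i5/i6:beq.BR;ld.MEM ; pair
t=5 i7:xor.ALU ; RAW r3
t=6 i8/i9:add.ALU;blt.BR ; pair
t=7 i10:or.ALU ; tail

CYCLES = 8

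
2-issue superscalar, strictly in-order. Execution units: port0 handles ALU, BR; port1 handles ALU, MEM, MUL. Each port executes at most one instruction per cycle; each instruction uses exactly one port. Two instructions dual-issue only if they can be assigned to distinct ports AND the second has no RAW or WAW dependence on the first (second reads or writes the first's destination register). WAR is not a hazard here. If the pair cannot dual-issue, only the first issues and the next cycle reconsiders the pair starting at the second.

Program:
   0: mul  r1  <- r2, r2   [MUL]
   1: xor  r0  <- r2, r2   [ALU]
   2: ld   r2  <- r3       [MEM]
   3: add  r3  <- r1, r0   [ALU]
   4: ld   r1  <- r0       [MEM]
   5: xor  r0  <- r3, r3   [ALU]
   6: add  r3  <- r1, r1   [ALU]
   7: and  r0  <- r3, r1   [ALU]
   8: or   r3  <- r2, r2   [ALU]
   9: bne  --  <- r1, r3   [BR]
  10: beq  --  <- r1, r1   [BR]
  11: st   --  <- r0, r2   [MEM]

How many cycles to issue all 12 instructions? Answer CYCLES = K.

#0 head=0: mul.MUL xor.ALU i0+i1 dual
#1 head=2: ld.MEM add.ALU i2+i3 dual
#2 head=4: ld.MEM xor.ALU i4+i5 dual
#3 head=6: add.ALU i6 RAW r3
#4 head=7: and.ALU or.ALU i7+i8 dual
#5 head=9: bne.BR i9 no-port BR/BR
#6 head=10: beq.BR st.MEM i10+i11 dual

CYCLES = 7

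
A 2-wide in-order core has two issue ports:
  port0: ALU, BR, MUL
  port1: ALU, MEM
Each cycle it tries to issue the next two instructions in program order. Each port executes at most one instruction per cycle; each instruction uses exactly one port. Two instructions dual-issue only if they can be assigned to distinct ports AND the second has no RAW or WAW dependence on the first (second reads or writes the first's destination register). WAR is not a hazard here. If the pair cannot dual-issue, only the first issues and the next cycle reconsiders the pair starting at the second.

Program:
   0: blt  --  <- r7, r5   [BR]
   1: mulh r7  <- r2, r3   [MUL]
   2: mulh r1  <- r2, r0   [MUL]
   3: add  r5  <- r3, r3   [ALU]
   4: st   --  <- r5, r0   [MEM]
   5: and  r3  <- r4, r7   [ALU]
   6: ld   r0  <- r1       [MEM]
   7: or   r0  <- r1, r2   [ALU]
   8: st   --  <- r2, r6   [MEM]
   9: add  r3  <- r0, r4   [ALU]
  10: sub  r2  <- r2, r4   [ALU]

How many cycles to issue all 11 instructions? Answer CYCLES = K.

0. blt.BR @i0  | no-port BR/MUL
1. mulh.MUL @i1  | no-port MUL/MUL
2. mulh.MUL/add.ALU @i2&i3  | pair
3. st.MEM/and.ALU @i4&i5  | pair
4. ld.MEM @i6  | WAW r0
5. or.ALU/st.MEM @i7&i8  | pair
6. add.ALU/sub.ALU @i9&i10  | pair

CYCLES = 7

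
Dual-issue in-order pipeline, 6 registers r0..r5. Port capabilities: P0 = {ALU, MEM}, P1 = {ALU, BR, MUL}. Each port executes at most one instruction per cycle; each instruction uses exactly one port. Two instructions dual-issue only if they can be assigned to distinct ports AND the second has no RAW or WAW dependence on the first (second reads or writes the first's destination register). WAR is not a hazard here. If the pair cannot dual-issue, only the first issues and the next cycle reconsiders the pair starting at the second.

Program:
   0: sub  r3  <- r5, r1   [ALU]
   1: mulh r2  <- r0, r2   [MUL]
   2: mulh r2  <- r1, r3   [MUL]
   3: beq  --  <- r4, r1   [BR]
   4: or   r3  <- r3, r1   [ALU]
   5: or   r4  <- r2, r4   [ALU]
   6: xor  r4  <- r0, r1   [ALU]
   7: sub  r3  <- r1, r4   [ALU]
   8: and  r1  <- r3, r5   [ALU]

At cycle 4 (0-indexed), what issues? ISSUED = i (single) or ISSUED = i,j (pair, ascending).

#0 head=0: sub.ALU mulh.MUL i0&i1 2-wide
#1 head=2: mulh.MUL i2 no-port MUL/BR
#2 head=3: beq.BR or.ALU i3&i4 2-wide
#3 head=5: or.ALU i5 WAW r4
#4 head=6: xor.ALU i6 RAW r4
#5 head=7: sub.ALU i7 RAW r3
#6 head=8: and.ALU i8 tail

ISSUED = 6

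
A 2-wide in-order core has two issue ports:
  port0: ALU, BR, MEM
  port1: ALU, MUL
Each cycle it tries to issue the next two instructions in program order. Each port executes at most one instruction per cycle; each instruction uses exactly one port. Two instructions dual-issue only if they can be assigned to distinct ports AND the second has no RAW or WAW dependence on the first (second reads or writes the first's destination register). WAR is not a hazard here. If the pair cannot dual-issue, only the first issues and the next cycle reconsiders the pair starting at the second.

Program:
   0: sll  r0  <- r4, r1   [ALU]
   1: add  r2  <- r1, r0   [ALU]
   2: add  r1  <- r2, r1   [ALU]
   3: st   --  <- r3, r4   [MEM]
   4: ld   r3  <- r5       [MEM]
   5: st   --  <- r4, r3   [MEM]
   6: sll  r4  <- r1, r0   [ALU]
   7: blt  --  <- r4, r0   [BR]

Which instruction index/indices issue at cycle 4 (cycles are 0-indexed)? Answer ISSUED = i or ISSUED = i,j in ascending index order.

ISSUED = 5,6

  cy0 -> i0 (sll) RAW r0
  cy1 -> i1 (add) RAW r2
  cy2 -> i2&i3 (add;st) dual
  cy3 -> i4 (ld) no-port MEM/MEM
  cy4 -> i5&i6 (st;sll) dual
  cy5 -> i7 (blt) tail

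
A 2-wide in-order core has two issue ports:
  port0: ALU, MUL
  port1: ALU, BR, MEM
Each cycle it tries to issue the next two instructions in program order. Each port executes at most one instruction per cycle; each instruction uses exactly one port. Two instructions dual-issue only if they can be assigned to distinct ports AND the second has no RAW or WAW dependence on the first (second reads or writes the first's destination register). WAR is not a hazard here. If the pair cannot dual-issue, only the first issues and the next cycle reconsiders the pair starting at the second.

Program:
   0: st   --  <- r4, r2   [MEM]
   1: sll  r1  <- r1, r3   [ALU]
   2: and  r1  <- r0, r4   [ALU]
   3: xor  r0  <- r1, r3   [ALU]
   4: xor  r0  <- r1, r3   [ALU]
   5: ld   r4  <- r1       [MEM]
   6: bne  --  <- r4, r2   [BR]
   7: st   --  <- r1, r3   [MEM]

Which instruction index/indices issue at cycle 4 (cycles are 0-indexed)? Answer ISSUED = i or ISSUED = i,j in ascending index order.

  cy0 -> i0+i1 (st.MEM+sll.ALU) pair
  cy1 -> i2 (and.ALU) RAW r1
  cy2 -> i3 (xor.ALU) WAW r0
  cy3 -> i4+i5 (xor.ALU+ld.MEM) pair
  cy4 -> i6 (bne.BR) no-port BR/MEM
  cy5 -> i7 (st.MEM) tail

ISSUED = 6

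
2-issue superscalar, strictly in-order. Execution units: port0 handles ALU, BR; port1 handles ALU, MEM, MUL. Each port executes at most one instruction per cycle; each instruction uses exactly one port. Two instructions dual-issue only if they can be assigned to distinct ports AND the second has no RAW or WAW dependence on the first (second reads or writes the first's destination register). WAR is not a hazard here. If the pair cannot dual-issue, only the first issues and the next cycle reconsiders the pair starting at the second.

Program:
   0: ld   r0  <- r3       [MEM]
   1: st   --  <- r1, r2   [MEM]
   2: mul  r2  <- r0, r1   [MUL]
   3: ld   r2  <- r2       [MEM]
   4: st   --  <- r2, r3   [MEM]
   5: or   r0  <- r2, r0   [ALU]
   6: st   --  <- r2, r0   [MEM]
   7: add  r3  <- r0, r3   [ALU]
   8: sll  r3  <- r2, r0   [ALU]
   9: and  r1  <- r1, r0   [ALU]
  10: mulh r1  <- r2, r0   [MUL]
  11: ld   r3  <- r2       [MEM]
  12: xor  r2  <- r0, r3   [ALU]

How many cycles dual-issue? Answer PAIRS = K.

PAIRS = 3

#0 head=0: ld.MEM i0 no-port MEM/MEM
#1 head=1: st.MEM i1 no-port MEM/MUL
#2 head=2: mul.MUL i2 no-port MUL/MEM
#3 head=3: ld.MEM i3 no-port MEM/MEM
#4 head=4: st.MEM or.ALU i4,i5 2-wide
#5 head=6: st.MEM add.ALU i6,i7 2-wide
#6 head=8: sll.ALU and.ALU i8,i9 2-wide
#7 head=10: mulh.MUL i10 no-port MUL/MEM
#8 head=11: ld.MEM i11 RAW r3
#9 head=12: xor.ALU i12 tail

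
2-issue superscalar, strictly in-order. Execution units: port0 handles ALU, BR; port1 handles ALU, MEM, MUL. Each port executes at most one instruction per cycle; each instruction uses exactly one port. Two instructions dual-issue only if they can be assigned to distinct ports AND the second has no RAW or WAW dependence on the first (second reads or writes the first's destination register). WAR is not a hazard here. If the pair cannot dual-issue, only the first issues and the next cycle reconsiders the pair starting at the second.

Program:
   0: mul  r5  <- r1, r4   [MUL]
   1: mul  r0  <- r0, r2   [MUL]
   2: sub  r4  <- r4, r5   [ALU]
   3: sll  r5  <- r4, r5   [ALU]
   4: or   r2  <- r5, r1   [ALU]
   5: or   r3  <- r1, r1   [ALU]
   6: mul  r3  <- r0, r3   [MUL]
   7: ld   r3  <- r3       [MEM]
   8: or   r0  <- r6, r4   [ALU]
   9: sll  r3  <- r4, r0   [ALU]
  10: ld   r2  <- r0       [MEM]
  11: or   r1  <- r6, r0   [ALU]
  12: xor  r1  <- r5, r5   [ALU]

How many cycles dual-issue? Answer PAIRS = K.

PAIRS = 4

t=0 i0:mul ; no-port MUL/MUL
t=1 i1,i2:mul sub ; pair
t=2 i3:sll ; RAW r5
t=3 i4,i5:or or ; pair
t=4 i6:mul ; no-port MUL/MEM
t=5 i7,i8:ld or ; pair
t=6 i9,i10:sll ld ; pair
t=7 i11:or ; WAW r1
t=8 i12:xor ; tail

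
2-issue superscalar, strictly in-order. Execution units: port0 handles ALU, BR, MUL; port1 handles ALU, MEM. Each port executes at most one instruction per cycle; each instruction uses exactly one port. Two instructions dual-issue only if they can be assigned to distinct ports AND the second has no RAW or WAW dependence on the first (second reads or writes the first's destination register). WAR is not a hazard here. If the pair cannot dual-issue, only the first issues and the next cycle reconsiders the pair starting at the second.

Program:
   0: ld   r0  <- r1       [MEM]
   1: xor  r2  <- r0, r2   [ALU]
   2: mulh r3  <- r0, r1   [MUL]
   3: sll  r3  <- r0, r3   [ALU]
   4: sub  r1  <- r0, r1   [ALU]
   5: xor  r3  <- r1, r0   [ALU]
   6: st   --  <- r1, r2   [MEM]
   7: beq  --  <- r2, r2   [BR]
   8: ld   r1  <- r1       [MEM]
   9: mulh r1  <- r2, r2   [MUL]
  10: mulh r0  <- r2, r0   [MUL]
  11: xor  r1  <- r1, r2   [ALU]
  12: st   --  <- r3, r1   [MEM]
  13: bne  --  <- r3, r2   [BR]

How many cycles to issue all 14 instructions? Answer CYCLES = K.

CYCLES = 8

c0: i0 ld  RAW r0
c1: i1&i2 xor+mulh  pair
c2: i3&i4 sll+sub  pair
c3: i5&i6 xor+st  pair
c4: i7&i8 beq+ld  pair
c5: i9 mulh  no-port MUL/MUL
c6: i10&i11 mulh+xor  pair
c7: i12&i13 st+bne  pair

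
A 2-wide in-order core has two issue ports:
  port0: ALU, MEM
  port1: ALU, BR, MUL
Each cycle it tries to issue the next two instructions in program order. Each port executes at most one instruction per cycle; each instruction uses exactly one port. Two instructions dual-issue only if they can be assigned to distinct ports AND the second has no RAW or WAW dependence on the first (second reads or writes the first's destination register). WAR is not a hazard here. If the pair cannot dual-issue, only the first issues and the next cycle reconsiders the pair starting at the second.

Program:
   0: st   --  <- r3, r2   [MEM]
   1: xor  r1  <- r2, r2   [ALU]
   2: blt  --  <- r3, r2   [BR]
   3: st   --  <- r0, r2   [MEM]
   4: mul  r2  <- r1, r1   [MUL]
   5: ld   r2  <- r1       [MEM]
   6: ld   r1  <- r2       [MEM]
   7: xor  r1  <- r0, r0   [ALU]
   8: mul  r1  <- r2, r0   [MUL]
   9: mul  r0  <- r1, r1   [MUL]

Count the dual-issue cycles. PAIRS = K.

PAIRS = 2

c0: i0/i1 st+xor  dual
c1: i2/i3 blt+st  dual
c2: i4 mul  WAW r2
c3: i5 ld  no-port MEM/MEM
c4: i6 ld  WAW r1
c5: i7 xor  WAW r1
c6: i8 mul  no-port MUL/MUL
c7: i9 mul  tail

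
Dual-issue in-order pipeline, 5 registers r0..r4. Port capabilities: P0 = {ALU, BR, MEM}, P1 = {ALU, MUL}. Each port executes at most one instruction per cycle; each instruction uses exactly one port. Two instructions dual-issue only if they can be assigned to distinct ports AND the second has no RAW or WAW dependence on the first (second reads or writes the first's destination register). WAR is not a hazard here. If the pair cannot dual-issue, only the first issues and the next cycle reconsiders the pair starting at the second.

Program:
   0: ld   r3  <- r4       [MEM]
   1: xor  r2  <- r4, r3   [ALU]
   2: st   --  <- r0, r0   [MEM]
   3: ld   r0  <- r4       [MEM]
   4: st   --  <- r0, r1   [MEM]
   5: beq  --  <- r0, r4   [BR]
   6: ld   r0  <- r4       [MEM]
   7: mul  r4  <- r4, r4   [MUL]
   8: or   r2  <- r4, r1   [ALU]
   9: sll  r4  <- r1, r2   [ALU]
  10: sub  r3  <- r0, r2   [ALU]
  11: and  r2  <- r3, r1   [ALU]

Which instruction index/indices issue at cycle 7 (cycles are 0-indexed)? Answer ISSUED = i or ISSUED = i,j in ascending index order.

[0] i0  ld  -- RAW r3
[1] i1&i2  xor+st  -- dual
[2] i3  ld  -- no-port MEM/MEM
[3] i4  st  -- no-port MEM/BR
[4] i5  beq  -- no-port BR/MEM
[5] i6&i7  ld+mul  -- dual
[6] i8  or  -- RAW r2
[7] i9&i10  sll+sub  -- dual
[8] i11  and  -- tail

ISSUED = 9,10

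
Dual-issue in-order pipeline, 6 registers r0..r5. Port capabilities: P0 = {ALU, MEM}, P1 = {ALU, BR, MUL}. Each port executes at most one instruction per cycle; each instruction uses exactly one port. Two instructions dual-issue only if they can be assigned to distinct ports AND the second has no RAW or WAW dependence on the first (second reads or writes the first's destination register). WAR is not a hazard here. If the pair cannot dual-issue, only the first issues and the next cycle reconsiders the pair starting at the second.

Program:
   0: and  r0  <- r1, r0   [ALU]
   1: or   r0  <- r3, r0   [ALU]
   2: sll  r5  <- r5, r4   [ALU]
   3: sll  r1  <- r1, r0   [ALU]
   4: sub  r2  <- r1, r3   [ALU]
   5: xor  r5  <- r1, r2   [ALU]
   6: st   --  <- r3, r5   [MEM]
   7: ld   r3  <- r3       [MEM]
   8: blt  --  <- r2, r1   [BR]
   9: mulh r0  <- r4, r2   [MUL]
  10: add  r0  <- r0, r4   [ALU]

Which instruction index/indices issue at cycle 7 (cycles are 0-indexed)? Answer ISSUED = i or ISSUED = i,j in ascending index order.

ISSUED = 9

0. and.ALU @i0  | RAW+WAW r0
1. or.ALU sll.ALU @i1,i2  | pair
2. sll.ALU @i3  | RAW r1
3. sub.ALU @i4  | RAW r2
4. xor.ALU @i5  | RAW r5
5. st.MEM @i6  | no-port MEM/MEM
6. ld.MEM blt.BR @i7,i8  | pair
7. mulh.MUL @i9  | RAW+WAW r0
8. add.ALU @i10  | tail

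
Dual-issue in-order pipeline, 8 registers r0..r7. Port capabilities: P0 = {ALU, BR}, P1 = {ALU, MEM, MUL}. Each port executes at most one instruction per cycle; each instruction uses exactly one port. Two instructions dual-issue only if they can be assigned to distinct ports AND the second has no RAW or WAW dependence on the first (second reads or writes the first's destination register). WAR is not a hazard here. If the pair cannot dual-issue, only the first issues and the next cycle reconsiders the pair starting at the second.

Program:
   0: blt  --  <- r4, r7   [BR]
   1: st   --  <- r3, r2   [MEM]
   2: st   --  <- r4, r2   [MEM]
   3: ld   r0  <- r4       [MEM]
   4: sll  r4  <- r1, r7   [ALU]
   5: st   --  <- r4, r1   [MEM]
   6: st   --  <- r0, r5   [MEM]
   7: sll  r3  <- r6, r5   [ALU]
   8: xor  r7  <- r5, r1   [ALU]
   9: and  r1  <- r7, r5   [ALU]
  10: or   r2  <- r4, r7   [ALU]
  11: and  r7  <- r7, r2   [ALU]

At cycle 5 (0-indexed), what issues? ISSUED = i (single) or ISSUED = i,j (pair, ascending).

ISSUED = 8

  cy0 -> i0&i1 (blt.BR;st.MEM) pair
  cy1 -> i2 (st.MEM) no-port MEM/MEM
  cy2 -> i3&i4 (ld.MEM;sll.ALU) pair
  cy3 -> i5 (st.MEM) no-port MEM/MEM
  cy4 -> i6&i7 (st.MEM;sll.ALU) pair
  cy5 -> i8 (xor.ALU) RAW r7
  cy6 -> i9&i10 (and.ALU;or.ALU) pair
  cy7 -> i11 (and.ALU) tail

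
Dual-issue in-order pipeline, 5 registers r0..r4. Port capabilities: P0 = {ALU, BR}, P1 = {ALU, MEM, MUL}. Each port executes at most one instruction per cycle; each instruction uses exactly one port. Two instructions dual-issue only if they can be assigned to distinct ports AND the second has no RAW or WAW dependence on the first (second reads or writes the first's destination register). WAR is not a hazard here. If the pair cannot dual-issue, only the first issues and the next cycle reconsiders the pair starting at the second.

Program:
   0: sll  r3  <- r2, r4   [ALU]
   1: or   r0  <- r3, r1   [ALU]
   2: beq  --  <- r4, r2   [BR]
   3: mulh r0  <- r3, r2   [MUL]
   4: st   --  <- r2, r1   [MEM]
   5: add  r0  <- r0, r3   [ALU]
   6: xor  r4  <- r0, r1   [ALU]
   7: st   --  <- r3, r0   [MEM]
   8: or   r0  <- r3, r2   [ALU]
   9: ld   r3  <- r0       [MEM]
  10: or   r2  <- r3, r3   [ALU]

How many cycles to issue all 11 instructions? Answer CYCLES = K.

CYCLES = 8

[0] i0  sll.ALU  -- RAW r3
[1] i1/i2  or.ALU+beq.BR  -- 2-wide
[2] i3  mulh.MUL  -- no-port MUL/MEM
[3] i4/i5  st.MEM+add.ALU  -- 2-wide
[4] i6/i7  xor.ALU+st.MEM  -- 2-wide
[5] i8  or.ALU  -- RAW r0
[6] i9  ld.MEM  -- RAW r3
[7] i10  or.ALU  -- tail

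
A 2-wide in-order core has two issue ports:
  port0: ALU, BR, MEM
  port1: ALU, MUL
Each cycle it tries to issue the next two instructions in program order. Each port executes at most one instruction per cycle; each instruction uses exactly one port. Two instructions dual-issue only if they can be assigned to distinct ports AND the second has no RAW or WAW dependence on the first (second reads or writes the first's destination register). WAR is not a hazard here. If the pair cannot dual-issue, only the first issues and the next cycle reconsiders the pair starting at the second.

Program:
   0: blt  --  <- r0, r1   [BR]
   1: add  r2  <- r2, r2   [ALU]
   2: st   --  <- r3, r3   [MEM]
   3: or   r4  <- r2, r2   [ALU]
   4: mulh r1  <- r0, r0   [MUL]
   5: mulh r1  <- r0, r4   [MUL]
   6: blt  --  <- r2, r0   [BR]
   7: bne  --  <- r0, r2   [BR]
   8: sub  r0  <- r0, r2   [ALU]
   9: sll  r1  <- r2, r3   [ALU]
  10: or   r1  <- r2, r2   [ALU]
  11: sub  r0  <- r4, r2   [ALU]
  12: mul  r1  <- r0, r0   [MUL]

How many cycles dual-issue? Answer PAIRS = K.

c0: i0,i1 blt+add  dual
c1: i2,i3 st+or  dual
c2: i4 mulh  no-port MUL/MUL
c3: i5,i6 mulh+blt  dual
c4: i7,i8 bne+sub  dual
c5: i9 sll  WAW r1
c6: i10,i11 or+sub  dual
c7: i12 mul  tail

PAIRS = 5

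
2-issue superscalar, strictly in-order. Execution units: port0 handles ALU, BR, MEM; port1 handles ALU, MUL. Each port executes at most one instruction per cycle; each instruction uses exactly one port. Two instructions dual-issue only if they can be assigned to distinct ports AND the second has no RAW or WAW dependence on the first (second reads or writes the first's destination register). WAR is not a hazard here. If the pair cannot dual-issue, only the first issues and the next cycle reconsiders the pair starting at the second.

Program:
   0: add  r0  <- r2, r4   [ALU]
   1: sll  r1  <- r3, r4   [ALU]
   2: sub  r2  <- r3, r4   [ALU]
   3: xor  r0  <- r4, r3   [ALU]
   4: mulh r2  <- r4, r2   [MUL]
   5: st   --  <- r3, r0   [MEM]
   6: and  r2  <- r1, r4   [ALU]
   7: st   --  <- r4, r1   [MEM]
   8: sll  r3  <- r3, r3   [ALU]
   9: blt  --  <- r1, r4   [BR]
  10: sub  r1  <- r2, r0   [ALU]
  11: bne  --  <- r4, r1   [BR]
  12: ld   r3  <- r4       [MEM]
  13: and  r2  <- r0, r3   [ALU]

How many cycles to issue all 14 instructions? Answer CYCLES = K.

CYCLES = 9

0. add.ALU+sll.ALU @i0&i1  | pair
1. sub.ALU+xor.ALU @i2&i3  | pair
2. mulh.MUL+st.MEM @i4&i5  | pair
3. and.ALU+st.MEM @i6&i7  | pair
4. sll.ALU+blt.BR @i8&i9  | pair
5. sub.ALU @i10  | RAW r1
6. bne.BR @i11  | no-port BR/MEM
7. ld.MEM @i12  | RAW r3
8. and.ALU @i13  | tail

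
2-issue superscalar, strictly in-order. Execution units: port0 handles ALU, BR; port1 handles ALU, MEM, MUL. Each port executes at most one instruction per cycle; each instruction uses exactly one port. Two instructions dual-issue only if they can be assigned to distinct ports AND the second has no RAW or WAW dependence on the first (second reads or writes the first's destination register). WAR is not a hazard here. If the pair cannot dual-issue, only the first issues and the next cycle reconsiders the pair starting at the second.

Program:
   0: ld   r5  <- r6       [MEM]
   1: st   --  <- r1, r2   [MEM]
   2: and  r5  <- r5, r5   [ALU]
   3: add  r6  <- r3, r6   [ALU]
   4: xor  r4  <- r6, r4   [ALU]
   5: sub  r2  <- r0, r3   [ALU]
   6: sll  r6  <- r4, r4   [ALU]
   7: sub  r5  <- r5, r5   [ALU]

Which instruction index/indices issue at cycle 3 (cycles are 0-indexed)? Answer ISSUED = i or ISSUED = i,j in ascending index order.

[0] i0  ld.MEM  -- no-port MEM/MEM
[1] i1+i2  st.MEM and.ALU  -- pair
[2] i3  add.ALU  -- RAW r6
[3] i4+i5  xor.ALU sub.ALU  -- pair
[4] i6+i7  sll.ALU sub.ALU  -- pair

ISSUED = 4,5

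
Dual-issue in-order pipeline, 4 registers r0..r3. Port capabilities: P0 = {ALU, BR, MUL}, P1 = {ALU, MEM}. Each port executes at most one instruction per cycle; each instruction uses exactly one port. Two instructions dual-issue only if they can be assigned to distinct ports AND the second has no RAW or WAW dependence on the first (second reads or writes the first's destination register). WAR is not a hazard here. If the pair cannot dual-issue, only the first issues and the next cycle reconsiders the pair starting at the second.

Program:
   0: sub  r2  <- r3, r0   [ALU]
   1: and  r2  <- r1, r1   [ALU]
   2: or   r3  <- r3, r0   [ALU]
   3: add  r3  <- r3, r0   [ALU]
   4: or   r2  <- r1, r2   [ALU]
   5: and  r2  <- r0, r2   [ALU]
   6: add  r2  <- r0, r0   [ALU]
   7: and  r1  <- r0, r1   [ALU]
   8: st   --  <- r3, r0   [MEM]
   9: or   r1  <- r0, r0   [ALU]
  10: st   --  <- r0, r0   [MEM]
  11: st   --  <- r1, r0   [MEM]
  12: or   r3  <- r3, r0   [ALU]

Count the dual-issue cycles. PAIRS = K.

[0] i0  sub.ALU  -- WAW r2
[1] i1+i2  and.ALU/or.ALU  -- 2-wide
[2] i3+i4  add.ALU/or.ALU  -- 2-wide
[3] i5  and.ALU  -- WAW r2
[4] i6+i7  add.ALU/and.ALU  -- 2-wide
[5] i8+i9  st.MEM/or.ALU  -- 2-wide
[6] i10  st.MEM  -- no-port MEM/MEM
[7] i11+i12  st.MEM/or.ALU  -- 2-wide

PAIRS = 5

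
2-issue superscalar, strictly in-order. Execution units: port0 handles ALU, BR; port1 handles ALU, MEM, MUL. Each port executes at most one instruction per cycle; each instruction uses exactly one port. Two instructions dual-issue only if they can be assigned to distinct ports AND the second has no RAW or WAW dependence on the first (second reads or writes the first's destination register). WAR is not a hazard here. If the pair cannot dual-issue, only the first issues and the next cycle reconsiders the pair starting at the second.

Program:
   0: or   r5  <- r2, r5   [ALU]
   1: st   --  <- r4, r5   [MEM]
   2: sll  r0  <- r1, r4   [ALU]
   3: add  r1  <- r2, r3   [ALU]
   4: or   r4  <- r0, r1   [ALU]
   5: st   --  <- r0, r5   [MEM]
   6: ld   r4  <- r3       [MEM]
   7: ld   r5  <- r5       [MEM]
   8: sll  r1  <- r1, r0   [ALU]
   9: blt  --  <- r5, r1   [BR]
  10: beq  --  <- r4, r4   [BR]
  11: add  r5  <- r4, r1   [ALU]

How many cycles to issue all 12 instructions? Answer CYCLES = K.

0. or.ALU @i0  | RAW r5
1. st.MEM+sll.ALU @i1+i2  | dual
2. add.ALU @i3  | RAW r1
3. or.ALU+st.MEM @i4+i5  | dual
4. ld.MEM @i6  | no-port MEM/MEM
5. ld.MEM+sll.ALU @i7+i8  | dual
6. blt.BR @i9  | no-port BR/BR
7. beq.BR+add.ALU @i10+i11  | dual

CYCLES = 8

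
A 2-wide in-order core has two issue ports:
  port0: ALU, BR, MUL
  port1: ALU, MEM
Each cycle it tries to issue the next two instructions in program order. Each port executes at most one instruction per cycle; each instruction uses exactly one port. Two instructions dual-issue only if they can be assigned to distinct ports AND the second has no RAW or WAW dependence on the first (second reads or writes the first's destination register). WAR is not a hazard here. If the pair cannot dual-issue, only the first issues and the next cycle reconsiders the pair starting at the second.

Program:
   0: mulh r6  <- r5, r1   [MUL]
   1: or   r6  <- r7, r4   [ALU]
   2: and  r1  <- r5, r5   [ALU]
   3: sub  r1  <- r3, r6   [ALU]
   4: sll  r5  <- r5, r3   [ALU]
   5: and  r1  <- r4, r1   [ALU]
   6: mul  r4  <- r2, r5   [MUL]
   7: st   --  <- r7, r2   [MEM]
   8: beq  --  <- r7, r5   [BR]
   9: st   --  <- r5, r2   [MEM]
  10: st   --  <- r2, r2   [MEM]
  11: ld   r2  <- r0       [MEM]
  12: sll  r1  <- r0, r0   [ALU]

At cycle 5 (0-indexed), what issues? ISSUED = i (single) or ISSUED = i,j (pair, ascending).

ISSUED = 9

#0 head=0: mulh.MUL i0 WAW r6
#1 head=1: or.ALU;and.ALU i1,i2 dual
#2 head=3: sub.ALU;sll.ALU i3,i4 dual
#3 head=5: and.ALU;mul.MUL i5,i6 dual
#4 head=7: st.MEM;beq.BR i7,i8 dual
#5 head=9: st.MEM i9 no-port MEM/MEM
#6 head=10: st.MEM i10 no-port MEM/MEM
#7 head=11: ld.MEM;sll.ALU i11,i12 dual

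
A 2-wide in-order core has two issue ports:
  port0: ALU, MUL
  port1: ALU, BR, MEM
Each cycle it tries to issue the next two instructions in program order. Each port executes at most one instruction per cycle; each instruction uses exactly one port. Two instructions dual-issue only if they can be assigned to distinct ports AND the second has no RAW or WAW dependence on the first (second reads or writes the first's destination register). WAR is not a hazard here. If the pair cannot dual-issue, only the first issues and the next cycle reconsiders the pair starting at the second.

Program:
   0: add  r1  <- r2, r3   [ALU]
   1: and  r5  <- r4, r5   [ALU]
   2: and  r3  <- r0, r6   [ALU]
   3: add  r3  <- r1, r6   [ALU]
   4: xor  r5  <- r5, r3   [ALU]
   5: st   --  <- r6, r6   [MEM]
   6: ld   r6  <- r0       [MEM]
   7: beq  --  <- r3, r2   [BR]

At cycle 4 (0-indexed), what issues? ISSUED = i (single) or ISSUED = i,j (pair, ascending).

t=0 i0/i1:add+and ; 2-wide
t=1 i2:and ; WAW r3
t=2 i3:add ; RAW r3
t=3 i4/i5:xor+st ; 2-wide
t=4 i6:ld ; no-port MEM/BR
t=5 i7:beq ; tail

ISSUED = 6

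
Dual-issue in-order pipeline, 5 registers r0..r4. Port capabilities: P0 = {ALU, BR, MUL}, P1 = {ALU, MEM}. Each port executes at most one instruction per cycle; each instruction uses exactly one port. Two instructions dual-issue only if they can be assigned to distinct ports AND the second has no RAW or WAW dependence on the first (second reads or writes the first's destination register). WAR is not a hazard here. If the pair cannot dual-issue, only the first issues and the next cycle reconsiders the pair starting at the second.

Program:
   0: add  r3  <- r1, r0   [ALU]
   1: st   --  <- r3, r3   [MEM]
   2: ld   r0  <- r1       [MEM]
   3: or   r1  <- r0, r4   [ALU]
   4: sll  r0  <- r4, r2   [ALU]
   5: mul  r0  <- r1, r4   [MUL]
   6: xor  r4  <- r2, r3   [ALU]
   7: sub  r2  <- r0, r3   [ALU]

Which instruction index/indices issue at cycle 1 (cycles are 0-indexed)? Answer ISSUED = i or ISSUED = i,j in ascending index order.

  cy0 -> i0 (add) RAW r3
  cy1 -> i1 (st) no-port MEM/MEM
  cy2 -> i2 (ld) RAW r0
  cy3 -> i3+i4 (or/sll) 2-wide
  cy4 -> i5+i6 (mul/xor) 2-wide
  cy5 -> i7 (sub) tail

ISSUED = 1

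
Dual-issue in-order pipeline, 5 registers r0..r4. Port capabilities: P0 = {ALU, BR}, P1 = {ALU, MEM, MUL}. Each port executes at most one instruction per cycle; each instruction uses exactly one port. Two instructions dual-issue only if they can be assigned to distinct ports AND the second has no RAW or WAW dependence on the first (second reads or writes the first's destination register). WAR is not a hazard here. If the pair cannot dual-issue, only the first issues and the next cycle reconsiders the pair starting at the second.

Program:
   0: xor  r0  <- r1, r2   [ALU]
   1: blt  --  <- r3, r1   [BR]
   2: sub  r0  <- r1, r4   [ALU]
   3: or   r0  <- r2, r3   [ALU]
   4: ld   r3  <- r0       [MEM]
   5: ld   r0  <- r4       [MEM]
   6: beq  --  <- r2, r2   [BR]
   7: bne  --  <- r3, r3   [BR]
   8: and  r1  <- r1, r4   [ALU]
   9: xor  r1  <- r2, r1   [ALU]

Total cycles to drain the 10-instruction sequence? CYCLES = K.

CYCLES = 7

c0: i0+i1 xor;blt  2-wide
c1: i2 sub  WAW r0
c2: i3 or  RAW r0
c3: i4 ld  no-port MEM/MEM
c4: i5+i6 ld;beq  2-wide
c5: i7+i8 bne;and  2-wide
c6: i9 xor  tail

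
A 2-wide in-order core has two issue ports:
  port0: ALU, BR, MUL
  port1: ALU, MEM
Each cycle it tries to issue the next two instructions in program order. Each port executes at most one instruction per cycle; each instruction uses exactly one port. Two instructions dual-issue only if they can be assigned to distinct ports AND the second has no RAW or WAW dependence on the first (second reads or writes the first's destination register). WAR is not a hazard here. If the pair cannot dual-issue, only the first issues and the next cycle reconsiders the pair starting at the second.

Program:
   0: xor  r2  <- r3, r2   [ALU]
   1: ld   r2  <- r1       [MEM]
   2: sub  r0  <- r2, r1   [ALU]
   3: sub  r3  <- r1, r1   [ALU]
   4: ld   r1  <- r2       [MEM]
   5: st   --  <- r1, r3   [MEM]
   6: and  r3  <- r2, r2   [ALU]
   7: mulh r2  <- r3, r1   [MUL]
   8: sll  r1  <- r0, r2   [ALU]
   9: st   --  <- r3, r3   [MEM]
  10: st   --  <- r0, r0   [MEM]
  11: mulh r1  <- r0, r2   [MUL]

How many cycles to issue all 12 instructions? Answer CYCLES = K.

#0 head=0: xor i0 WAW r2
#1 head=1: ld i1 RAW r2
#2 head=2: sub sub i2,i3 dual
#3 head=4: ld i4 no-port MEM/MEM
#4 head=5: st and i5,i6 dual
#5 head=7: mulh i7 RAW r2
#6 head=8: sll st i8,i9 dual
#7 head=10: st mulh i10,i11 dual

CYCLES = 8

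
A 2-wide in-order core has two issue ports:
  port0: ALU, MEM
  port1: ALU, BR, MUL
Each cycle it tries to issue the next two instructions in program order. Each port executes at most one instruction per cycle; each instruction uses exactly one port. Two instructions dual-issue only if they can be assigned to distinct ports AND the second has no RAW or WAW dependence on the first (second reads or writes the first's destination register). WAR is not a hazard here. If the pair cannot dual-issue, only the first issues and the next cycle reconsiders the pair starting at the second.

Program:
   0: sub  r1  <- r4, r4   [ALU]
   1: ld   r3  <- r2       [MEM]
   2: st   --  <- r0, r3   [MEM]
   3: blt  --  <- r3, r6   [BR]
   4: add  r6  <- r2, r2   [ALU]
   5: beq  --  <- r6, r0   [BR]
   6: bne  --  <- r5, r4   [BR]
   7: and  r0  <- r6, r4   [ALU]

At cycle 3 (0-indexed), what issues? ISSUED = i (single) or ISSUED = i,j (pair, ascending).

ISSUED = 5

#0 head=0: sub.ALU;ld.MEM i0/i1 2-wide
#1 head=2: st.MEM;blt.BR i2/i3 2-wide
#2 head=4: add.ALU i4 RAW r6
#3 head=5: beq.BR i5 no-port BR/BR
#4 head=6: bne.BR;and.ALU i6/i7 2-wide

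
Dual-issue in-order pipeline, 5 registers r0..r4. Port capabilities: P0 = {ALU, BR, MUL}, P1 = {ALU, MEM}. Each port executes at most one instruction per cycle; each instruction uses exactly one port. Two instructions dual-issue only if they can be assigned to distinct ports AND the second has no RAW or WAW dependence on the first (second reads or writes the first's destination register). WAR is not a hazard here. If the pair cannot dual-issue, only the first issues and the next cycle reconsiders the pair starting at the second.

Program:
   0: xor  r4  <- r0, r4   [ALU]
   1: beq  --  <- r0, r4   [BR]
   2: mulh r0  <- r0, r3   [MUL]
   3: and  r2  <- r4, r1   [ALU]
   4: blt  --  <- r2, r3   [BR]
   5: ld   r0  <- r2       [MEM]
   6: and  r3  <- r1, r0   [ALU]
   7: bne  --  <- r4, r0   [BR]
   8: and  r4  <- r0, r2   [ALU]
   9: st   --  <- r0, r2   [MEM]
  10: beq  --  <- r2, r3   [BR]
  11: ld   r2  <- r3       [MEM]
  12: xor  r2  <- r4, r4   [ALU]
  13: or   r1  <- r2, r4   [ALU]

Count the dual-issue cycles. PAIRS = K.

PAIRS = 5

t=0 i0:xor ; RAW r4
t=1 i1:beq ; no-port BR/MUL
t=2 i2/i3:mulh and ; dual
t=3 i4/i5:blt ld ; dual
t=4 i6/i7:and bne ; dual
t=5 i8/i9:and st ; dual
t=6 i10/i11:beq ld ; dual
t=7 i12:xor ; RAW r2
t=8 i13:or ; tail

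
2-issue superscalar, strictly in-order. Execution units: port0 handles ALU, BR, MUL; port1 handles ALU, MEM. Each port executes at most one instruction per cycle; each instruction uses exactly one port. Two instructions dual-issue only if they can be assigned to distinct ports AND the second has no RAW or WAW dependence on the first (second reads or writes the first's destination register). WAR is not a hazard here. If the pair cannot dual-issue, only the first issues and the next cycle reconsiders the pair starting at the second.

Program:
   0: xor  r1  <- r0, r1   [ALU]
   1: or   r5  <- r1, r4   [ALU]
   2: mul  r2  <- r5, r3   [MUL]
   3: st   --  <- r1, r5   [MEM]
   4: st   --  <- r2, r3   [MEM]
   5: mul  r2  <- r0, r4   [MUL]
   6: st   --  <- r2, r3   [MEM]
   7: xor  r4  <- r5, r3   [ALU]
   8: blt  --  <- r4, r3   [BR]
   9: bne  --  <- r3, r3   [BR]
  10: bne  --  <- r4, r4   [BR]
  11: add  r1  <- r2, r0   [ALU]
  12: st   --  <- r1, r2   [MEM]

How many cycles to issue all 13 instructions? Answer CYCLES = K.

#0 head=0: xor.ALU i0 RAW r1
#1 head=1: or.ALU i1 RAW r5
#2 head=2: mul.MUL st.MEM i2/i3 dual
#3 head=4: st.MEM mul.MUL i4/i5 dual
#4 head=6: st.MEM xor.ALU i6/i7 dual
#5 head=8: blt.BR i8 no-port BR/BR
#6 head=9: bne.BR i9 no-port BR/BR
#7 head=10: bne.BR add.ALU i10/i11 dual
#8 head=12: st.MEM i12 tail

CYCLES = 9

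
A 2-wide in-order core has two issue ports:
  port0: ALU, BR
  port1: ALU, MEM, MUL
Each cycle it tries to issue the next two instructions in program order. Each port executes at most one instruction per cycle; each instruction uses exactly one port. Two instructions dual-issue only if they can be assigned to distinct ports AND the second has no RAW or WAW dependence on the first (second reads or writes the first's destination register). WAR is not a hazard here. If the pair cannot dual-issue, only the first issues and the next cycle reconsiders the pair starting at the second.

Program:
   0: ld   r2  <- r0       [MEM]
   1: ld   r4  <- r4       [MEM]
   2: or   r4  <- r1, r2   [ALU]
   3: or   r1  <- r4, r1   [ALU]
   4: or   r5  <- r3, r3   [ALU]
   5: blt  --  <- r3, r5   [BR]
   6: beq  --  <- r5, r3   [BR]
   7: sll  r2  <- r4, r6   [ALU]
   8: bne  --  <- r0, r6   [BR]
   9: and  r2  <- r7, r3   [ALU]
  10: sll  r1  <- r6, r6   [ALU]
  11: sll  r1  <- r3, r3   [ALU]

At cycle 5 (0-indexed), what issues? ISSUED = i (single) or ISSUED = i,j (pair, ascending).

  cy0 -> i0 (ld) no-port MEM/MEM
  cy1 -> i1 (ld) WAW r4
  cy2 -> i2 (or) RAW r4
  cy3 -> i3+i4 (or or) dual
  cy4 -> i5 (blt) no-port BR/BR
  cy5 -> i6+i7 (beq sll) dual
  cy6 -> i8+i9 (bne and) dual
  cy7 -> i10 (sll) WAW r1
  cy8 -> i11 (sll) tail

ISSUED = 6,7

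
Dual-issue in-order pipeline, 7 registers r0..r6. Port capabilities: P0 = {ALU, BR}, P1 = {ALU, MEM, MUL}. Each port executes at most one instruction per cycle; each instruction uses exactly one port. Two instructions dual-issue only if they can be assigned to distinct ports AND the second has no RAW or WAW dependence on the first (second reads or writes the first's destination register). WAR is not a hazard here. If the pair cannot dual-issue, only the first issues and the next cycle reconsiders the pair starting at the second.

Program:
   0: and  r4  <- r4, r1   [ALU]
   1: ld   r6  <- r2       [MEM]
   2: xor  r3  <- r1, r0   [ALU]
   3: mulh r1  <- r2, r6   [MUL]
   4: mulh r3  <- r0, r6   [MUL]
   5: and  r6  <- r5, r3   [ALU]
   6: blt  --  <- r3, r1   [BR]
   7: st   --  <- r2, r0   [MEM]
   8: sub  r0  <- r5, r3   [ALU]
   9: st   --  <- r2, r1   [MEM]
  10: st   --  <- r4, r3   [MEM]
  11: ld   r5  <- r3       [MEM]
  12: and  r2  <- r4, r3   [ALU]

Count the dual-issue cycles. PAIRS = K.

#0 head=0: and.ALU/ld.MEM i0+i1 dual
#1 head=2: xor.ALU/mulh.MUL i2+i3 dual
#2 head=4: mulh.MUL i4 RAW r3
#3 head=5: and.ALU/blt.BR i5+i6 dual
#4 head=7: st.MEM/sub.ALU i7+i8 dual
#5 head=9: st.MEM i9 no-port MEM/MEM
#6 head=10: st.MEM i10 no-port MEM/MEM
#7 head=11: ld.MEM/and.ALU i11+i12 dual

PAIRS = 5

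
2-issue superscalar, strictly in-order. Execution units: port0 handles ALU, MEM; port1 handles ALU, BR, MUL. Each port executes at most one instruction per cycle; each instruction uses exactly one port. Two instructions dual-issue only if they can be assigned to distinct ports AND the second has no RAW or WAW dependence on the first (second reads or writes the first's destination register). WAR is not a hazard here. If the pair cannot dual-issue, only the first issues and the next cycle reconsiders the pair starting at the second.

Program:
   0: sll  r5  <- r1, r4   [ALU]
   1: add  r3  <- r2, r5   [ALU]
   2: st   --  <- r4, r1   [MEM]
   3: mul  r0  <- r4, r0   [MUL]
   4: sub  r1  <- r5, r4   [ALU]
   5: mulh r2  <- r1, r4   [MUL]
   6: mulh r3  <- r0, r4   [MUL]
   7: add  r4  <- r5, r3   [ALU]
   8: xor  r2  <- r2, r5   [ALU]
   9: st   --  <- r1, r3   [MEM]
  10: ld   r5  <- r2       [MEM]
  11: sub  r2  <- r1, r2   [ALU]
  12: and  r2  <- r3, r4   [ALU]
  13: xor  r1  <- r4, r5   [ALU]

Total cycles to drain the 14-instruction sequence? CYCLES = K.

CYCLES = 9

  cy0 -> i0 (sll) RAW r5
  cy1 -> i1/i2 (add/st) pair
  cy2 -> i3/i4 (mul/sub) pair
  cy3 -> i5 (mulh) no-port MUL/MUL
  cy4 -> i6 (mulh) RAW r3
  cy5 -> i7/i8 (add/xor) pair
  cy6 -> i9 (st) no-port MEM/MEM
  cy7 -> i10/i11 (ld/sub) pair
  cy8 -> i12/i13 (and/xor) pair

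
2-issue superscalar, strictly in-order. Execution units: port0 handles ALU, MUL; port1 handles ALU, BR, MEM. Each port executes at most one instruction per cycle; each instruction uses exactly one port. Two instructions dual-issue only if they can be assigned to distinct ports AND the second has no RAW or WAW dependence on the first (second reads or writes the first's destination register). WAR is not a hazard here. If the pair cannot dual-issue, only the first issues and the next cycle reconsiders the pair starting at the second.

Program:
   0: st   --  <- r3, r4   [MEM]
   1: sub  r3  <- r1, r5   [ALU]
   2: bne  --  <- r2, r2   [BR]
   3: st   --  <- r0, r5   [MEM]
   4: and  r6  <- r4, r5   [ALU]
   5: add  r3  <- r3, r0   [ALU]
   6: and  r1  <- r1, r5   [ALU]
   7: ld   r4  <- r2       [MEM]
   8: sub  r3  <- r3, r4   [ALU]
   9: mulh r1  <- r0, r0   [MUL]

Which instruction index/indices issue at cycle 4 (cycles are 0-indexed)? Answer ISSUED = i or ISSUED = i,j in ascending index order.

  cy0 -> i0&i1 (st/sub) 2-wide
  cy1 -> i2 (bne) no-port BR/MEM
  cy2 -> i3&i4 (st/and) 2-wide
  cy3 -> i5&i6 (add/and) 2-wide
  cy4 -> i7 (ld) RAW r4
  cy5 -> i8&i9 (sub/mulh) 2-wide

ISSUED = 7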